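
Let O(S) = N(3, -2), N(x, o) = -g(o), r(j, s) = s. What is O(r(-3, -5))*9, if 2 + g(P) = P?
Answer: 36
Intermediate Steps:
g(P) = -2 + P
N(x, o) = 2 - o (N(x, o) = -(-2 + o) = 2 - o)
O(S) = 4 (O(S) = 2 - 1*(-2) = 2 + 2 = 4)
O(r(-3, -5))*9 = 4*9 = 36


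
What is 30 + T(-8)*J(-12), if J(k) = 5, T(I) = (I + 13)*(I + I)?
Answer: -370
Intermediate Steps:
T(I) = 2*I*(13 + I) (T(I) = (13 + I)*(2*I) = 2*I*(13 + I))
30 + T(-8)*J(-12) = 30 + (2*(-8)*(13 - 8))*5 = 30 + (2*(-8)*5)*5 = 30 - 80*5 = 30 - 400 = -370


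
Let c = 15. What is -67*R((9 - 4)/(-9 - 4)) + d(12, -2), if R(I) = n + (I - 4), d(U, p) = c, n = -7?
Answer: 10111/13 ≈ 777.77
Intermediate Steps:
d(U, p) = 15
R(I) = -11 + I (R(I) = -7 + (I - 4) = -7 + (-4 + I) = -11 + I)
-67*R((9 - 4)/(-9 - 4)) + d(12, -2) = -67*(-11 + (9 - 4)/(-9 - 4)) + 15 = -67*(-11 + 5/(-13)) + 15 = -67*(-11 + 5*(-1/13)) + 15 = -67*(-11 - 5/13) + 15 = -67*(-148/13) + 15 = 9916/13 + 15 = 10111/13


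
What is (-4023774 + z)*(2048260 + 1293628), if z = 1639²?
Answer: -4469618131264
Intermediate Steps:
z = 2686321
(-4023774 + z)*(2048260 + 1293628) = (-4023774 + 2686321)*(2048260 + 1293628) = -1337453*3341888 = -4469618131264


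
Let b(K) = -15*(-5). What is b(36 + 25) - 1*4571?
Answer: -4496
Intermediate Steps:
b(K) = 75
b(36 + 25) - 1*4571 = 75 - 1*4571 = 75 - 4571 = -4496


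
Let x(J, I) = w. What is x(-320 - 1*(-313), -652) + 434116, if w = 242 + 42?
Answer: 434400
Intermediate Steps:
w = 284
x(J, I) = 284
x(-320 - 1*(-313), -652) + 434116 = 284 + 434116 = 434400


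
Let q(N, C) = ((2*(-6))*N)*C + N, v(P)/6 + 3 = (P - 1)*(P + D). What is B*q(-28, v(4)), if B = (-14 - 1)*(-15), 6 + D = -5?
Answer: -10892700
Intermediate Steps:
D = -11 (D = -6 - 5 = -11)
v(P) = -18 + 6*(-1 + P)*(-11 + P) (v(P) = -18 + 6*((P - 1)*(P - 11)) = -18 + 6*((-1 + P)*(-11 + P)) = -18 + 6*(-1 + P)*(-11 + P))
q(N, C) = N - 12*C*N (q(N, C) = (-12*N)*C + N = -12*C*N + N = N - 12*C*N)
B = 225 (B = -15*(-15) = 225)
B*q(-28, v(4)) = 225*(-28*(1 - 12*(48 - 72*4 + 6*4**2))) = 225*(-28*(1 - 12*(48 - 288 + 6*16))) = 225*(-28*(1 - 12*(48 - 288 + 96))) = 225*(-28*(1 - 12*(-144))) = 225*(-28*(1 + 1728)) = 225*(-28*1729) = 225*(-48412) = -10892700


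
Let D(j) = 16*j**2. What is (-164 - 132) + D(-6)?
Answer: 280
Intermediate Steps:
(-164 - 132) + D(-6) = (-164 - 132) + 16*(-6)**2 = -296 + 16*36 = -296 + 576 = 280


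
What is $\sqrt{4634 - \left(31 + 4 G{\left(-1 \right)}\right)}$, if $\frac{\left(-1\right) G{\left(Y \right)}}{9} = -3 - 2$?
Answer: $\sqrt{4423} \approx 66.506$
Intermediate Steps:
$G{\left(Y \right)} = 45$ ($G{\left(Y \right)} = - 9 \left(-3 - 2\right) = \left(-9\right) \left(-5\right) = 45$)
$\sqrt{4634 - \left(31 + 4 G{\left(-1 \right)}\right)} = \sqrt{4634 - 211} = \sqrt{4423}$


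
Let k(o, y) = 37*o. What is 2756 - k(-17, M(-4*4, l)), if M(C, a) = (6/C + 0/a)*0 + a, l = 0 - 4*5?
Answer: 3385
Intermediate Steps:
l = -20 (l = 0 - 20 = -20)
M(C, a) = a (M(C, a) = (6/C + 0)*0 + a = (6/C)*0 + a = 0 + a = a)
2756 - k(-17, M(-4*4, l)) = 2756 - 37*(-17) = 2756 - 1*(-629) = 2756 + 629 = 3385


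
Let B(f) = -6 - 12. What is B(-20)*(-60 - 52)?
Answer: 2016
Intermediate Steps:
B(f) = -18
B(-20)*(-60 - 52) = -18*(-60 - 52) = -18*(-112) = 2016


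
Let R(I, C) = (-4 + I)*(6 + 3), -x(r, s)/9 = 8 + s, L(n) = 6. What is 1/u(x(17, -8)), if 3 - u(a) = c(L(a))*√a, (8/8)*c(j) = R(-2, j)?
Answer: ⅓ ≈ 0.33333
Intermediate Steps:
x(r, s) = -72 - 9*s (x(r, s) = -9*(8 + s) = -72 - 9*s)
R(I, C) = -36 + 9*I (R(I, C) = (-4 + I)*9 = -36 + 9*I)
c(j) = -54 (c(j) = -36 + 9*(-2) = -36 - 18 = -54)
u(a) = 3 + 54*√a (u(a) = 3 - (-54)*√a = 3 + 54*√a)
1/u(x(17, -8)) = 1/(3 + 54*√(-72 - 9*(-8))) = 1/(3 + 54*√(-72 + 72)) = 1/(3 + 54*√0) = 1/(3 + 54*0) = 1/(3 + 0) = 1/3 = ⅓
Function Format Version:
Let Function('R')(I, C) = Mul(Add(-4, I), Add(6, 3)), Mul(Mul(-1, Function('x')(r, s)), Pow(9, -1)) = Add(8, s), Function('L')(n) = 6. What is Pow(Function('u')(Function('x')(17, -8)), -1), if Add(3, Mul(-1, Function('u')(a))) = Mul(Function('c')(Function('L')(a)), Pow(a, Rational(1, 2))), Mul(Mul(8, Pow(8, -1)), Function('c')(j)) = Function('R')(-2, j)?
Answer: Rational(1, 3) ≈ 0.33333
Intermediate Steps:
Function('x')(r, s) = Add(-72, Mul(-9, s)) (Function('x')(r, s) = Mul(-9, Add(8, s)) = Add(-72, Mul(-9, s)))
Function('R')(I, C) = Add(-36, Mul(9, I)) (Function('R')(I, C) = Mul(Add(-4, I), 9) = Add(-36, Mul(9, I)))
Function('c')(j) = -54 (Function('c')(j) = Add(-36, Mul(9, -2)) = Add(-36, -18) = -54)
Function('u')(a) = Add(3, Mul(54, Pow(a, Rational(1, 2)))) (Function('u')(a) = Add(3, Mul(-1, Mul(-54, Pow(a, Rational(1, 2))))) = Add(3, Mul(54, Pow(a, Rational(1, 2)))))
Pow(Function('u')(Function('x')(17, -8)), -1) = Pow(Add(3, Mul(54, Pow(Add(-72, Mul(-9, -8)), Rational(1, 2)))), -1) = Pow(Add(3, Mul(54, Pow(Add(-72, 72), Rational(1, 2)))), -1) = Pow(Add(3, Mul(54, Pow(0, Rational(1, 2)))), -1) = Pow(Add(3, Mul(54, 0)), -1) = Pow(Add(3, 0), -1) = Pow(3, -1) = Rational(1, 3)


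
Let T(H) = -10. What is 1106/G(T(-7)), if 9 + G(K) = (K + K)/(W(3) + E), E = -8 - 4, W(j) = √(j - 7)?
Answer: -301938/2017 - 11060*I/2017 ≈ -149.7 - 5.4834*I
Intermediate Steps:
W(j) = √(-7 + j)
E = -12
G(K) = -9 + K*(-12 - 2*I)/74 (G(K) = -9 + (K + K)/(√(-7 + 3) - 12) = -9 + (2*K)/(√(-4) - 12) = -9 + (2*K)/(2*I - 12) = -9 + (2*K)/(-12 + 2*I) = -9 + (2*K)*((-12 - 2*I)/148) = -9 + K*(-12 - 2*I)/74)
1106/G(T(-7)) = 1106/((-(6 + I)*(54 - 10 - 9*I)/37)) = 1106/((-(6 + I)*(44 - 9*I)/37)) = 1106*(-(6 - I)*(44 + 9*I)/2017) = -1106*(6 - I)*(44 + 9*I)/2017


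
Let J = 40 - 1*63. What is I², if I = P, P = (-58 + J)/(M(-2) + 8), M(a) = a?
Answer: 729/4 ≈ 182.25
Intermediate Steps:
J = -23 (J = 40 - 63 = -23)
P = -27/2 (P = (-58 - 23)/(-2 + 8) = -81/6 = -81*⅙ = -27/2 ≈ -13.500)
I = -27/2 ≈ -13.500
I² = (-27/2)² = 729/4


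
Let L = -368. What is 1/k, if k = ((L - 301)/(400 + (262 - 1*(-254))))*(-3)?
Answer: 916/2007 ≈ 0.45640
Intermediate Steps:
k = 2007/916 (k = ((-368 - 301)/(400 + (262 - 1*(-254))))*(-3) = -669/(400 + (262 + 254))*(-3) = -669/(400 + 516)*(-3) = -669/916*(-3) = 2007/916 ≈ 2.1910)
1/k = 1/(2007/916) = 916/2007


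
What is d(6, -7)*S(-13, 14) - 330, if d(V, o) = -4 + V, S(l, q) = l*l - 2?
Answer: 4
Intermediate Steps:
S(l, q) = -2 + l**2 (S(l, q) = l**2 - 2 = -2 + l**2)
d(6, -7)*S(-13, 14) - 330 = (-4 + 6)*(-2 + (-13)**2) - 330 = 2*(-2 + 169) - 330 = 2*167 - 330 = 334 - 330 = 4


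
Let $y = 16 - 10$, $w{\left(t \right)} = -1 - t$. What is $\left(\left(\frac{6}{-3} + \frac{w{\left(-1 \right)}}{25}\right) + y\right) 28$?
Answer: $112$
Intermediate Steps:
$y = 6$ ($y = 16 - 10 = 6$)
$\left(\left(\frac{6}{-3} + \frac{w{\left(-1 \right)}}{25}\right) + y\right) 28 = \left(\left(\frac{6}{-3} + \frac{-1 - -1}{25}\right) + 6\right) 28 = \left(\left(6 \left(- \frac{1}{3}\right) + \left(-1 + 1\right) \frac{1}{25}\right) + 6\right) 28 = \left(\left(-2 + 0 \cdot \frac{1}{25}\right) + 6\right) 28 = \left(\left(-2 + 0\right) + 6\right) 28 = \left(-2 + 6\right) 28 = 4 \cdot 28 = 112$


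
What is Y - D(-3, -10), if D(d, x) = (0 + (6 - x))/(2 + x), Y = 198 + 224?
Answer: 424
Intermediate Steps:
Y = 422
D(d, x) = (6 - x)/(2 + x)
Y - D(-3, -10) = 422 - (6 - 1*(-10))/(2 - 10) = 422 - (6 + 10)/(-8) = 422 - (-1)*16/8 = 422 - 1*(-2) = 422 + 2 = 424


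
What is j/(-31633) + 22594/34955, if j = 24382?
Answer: -137556808/1105731515 ≈ -0.12440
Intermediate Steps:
j/(-31633) + 22594/34955 = 24382/(-31633) + 22594/34955 = 24382*(-1/31633) + 22594*(1/34955) = -24382/31633 + 22594/34955 = -137556808/1105731515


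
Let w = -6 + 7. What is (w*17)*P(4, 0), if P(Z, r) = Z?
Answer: 68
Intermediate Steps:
w = 1
(w*17)*P(4, 0) = (1*17)*4 = 17*4 = 68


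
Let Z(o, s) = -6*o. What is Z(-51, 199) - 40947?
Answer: -40641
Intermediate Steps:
Z(-51, 199) - 40947 = -6*(-51) - 40947 = 306 - 40947 = -40641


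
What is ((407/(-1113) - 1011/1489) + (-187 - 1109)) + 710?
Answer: -972883868/1657257 ≈ -587.04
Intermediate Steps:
((407/(-1113) - 1011/1489) + (-187 - 1109)) + 710 = ((407*(-1/1113) - 1011*1/1489) - 1296) + 710 = ((-407/1113 - 1011/1489) - 1296) + 710 = (-1731266/1657257 - 1296) + 710 = -2149536338/1657257 + 710 = -972883868/1657257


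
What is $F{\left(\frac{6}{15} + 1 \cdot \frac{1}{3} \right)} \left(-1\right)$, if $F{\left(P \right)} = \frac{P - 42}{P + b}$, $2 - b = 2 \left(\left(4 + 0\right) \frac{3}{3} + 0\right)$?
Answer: $- \frac{619}{79} \approx -7.8354$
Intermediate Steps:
$b = -6$ ($b = 2 - 2 \left(\left(4 + 0\right) \frac{3}{3} + 0\right) = 2 - 2 \left(4 \cdot 3 \cdot \frac{1}{3} + 0\right) = 2 - 2 \left(4 \cdot 1 + 0\right) = 2 - 2 \left(4 + 0\right) = 2 - 2 \cdot 4 = 2 - 8 = -6$)
$F{\left(P \right)} = \frac{-42 + P}{-6 + P}$ ($F{\left(P \right)} = \frac{P - 42}{P - 6} = \frac{-42 + P}{-6 + P}$)
$F{\left(\frac{6}{15} + 1 \cdot \frac{1}{3} \right)} \left(-1\right) = \frac{-42 + \left(\frac{6}{15} + 1 \cdot \frac{1}{3}\right)}{-6 + \left(\frac{6}{15} + 1 \cdot \frac{1}{3}\right)} \left(-1\right) = \frac{-42 + \left(6 \cdot \frac{1}{15} + 1 \cdot \frac{1}{3}\right)}{-6 + \left(6 \cdot \frac{1}{15} + 1 \cdot \frac{1}{3}\right)} \left(-1\right) = \frac{-42 + \left(\frac{2}{5} + \frac{1}{3}\right)}{-6 + \left(\frac{2}{5} + \frac{1}{3}\right)} \left(-1\right) = \frac{-42 + \frac{11}{15}}{-6 + \frac{11}{15}} \left(-1\right) = \frac{1}{- \frac{79}{15}} \left(- \frac{619}{15}\right) \left(-1\right) = \left(- \frac{15}{79}\right) \left(- \frac{619}{15}\right) \left(-1\right) = \frac{619}{79} \left(-1\right) = - \frac{619}{79}$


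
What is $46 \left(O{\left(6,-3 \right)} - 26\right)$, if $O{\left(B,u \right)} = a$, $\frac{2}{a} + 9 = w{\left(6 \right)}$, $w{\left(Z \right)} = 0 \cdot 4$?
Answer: $- \frac{10856}{9} \approx -1206.2$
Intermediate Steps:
$w{\left(Z \right)} = 0$
$a = - \frac{2}{9}$ ($a = \frac{2}{-9 + 0} = \frac{2}{-9} = 2 \left(- \frac{1}{9}\right) = - \frac{2}{9} \approx -0.22222$)
$O{\left(B,u \right)} = - \frac{2}{9}$
$46 \left(O{\left(6,-3 \right)} - 26\right) = 46 \left(- \frac{2}{9} - 26\right) = 46 \left(- \frac{236}{9}\right) = - \frac{10856}{9}$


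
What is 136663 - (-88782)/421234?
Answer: 28783595462/210617 ≈ 1.3666e+5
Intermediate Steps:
136663 - (-88782)/421234 = 136663 - 1*(-44391/210617) = 136663 + 44391/210617 = 28783595462/210617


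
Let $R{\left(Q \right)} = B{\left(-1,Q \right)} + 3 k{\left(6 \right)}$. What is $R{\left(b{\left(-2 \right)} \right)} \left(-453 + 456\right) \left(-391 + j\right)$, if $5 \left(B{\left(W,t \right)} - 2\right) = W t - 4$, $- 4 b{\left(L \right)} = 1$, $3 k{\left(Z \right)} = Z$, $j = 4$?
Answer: $- \frac{33669}{4} \approx -8417.3$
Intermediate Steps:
$k{\left(Z \right)} = \frac{Z}{3}$
$b{\left(L \right)} = - \frac{1}{4}$ ($b{\left(L \right)} = \left(- \frac{1}{4}\right) 1 = - \frac{1}{4}$)
$B{\left(W,t \right)} = \frac{6}{5} + \frac{W t}{5}$ ($B{\left(W,t \right)} = 2 + \frac{W t - 4}{5} = 2 + \frac{-4 + W t}{5} = 2 + \left(- \frac{4}{5} + \frac{W t}{5}\right) = \frac{6}{5} + \frac{W t}{5}$)
$R{\left(Q \right)} = \frac{36}{5} - \frac{Q}{5}$ ($R{\left(Q \right)} = \left(\frac{6}{5} + \frac{1}{5} \left(-1\right) Q\right) + 3 \cdot \frac{1}{3} \cdot 6 = \left(\frac{6}{5} - \frac{Q}{5}\right) + 3 \cdot 2 = \left(\frac{6}{5} - \frac{Q}{5}\right) + 6 = \frac{36}{5} - \frac{Q}{5}$)
$R{\left(b{\left(-2 \right)} \right)} \left(-453 + 456\right) \left(-391 + j\right) = \left(\frac{36}{5} - - \frac{1}{20}\right) \left(-453 + 456\right) \left(-391 + 4\right) = \left(\frac{36}{5} + \frac{1}{20}\right) 3 \left(-387\right) = \frac{29}{4} \left(-1161\right) = - \frac{33669}{4}$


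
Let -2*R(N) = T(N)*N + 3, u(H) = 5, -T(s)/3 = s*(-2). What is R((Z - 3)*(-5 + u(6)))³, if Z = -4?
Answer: -27/8 ≈ -3.3750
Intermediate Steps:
T(s) = 6*s (T(s) = -3*s*(-2) = -(-6)*s = 6*s)
R(N) = -3/2 - 3*N² (R(N) = -((6*N)*N + 3)/2 = -(6*N² + 3)/2 = -(3 + 6*N²)/2 = -3/2 - 3*N²)
R((Z - 3)*(-5 + u(6)))³ = (-3/2 - 3*(-5 + 5)²*(-4 - 3)²)³ = (-3/2 - 3*(-7*0)²)³ = (-3/2 - 3*0²)³ = (-3/2 - 3*0)³ = (-3/2 + 0)³ = (-3/2)³ = -27/8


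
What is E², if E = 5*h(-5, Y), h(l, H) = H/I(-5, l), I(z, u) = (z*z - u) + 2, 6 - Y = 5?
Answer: 25/1024 ≈ 0.024414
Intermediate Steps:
Y = 1 (Y = 6 - 1*5 = 6 - 5 = 1)
I(z, u) = 2 + z² - u (I(z, u) = (z² - u) + 2 = 2 + z² - u)
h(l, H) = H/(27 - l) (h(l, H) = H/(2 + (-5)² - l) = H/(2 + 25 - l) = H/(27 - l))
E = 5/32 (E = 5*(1/(27 - 1*(-5))) = 5*(1/(27 + 5)) = 5*(1/32) = 5/32 ≈ 0.15625)
E² = (5/32)² = 25/1024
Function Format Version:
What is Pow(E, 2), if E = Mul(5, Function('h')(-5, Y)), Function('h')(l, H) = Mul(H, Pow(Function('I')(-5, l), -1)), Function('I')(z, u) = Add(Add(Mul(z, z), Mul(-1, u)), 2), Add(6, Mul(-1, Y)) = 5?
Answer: Rational(25, 1024) ≈ 0.024414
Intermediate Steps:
Y = 1 (Y = Add(6, Mul(-1, 5)) = Add(6, -5) = 1)
Function('I')(z, u) = Add(2, Pow(z, 2), Mul(-1, u)) (Function('I')(z, u) = Add(Add(Pow(z, 2), Mul(-1, u)), 2) = Add(2, Pow(z, 2), Mul(-1, u)))
Function('h')(l, H) = Mul(H, Pow(Add(27, Mul(-1, l)), -1)) (Function('h')(l, H) = Mul(H, Pow(Add(2, Pow(-5, 2), Mul(-1, l)), -1)) = Mul(H, Pow(Add(2, 25, Mul(-1, l)), -1)) = Mul(H, Pow(Add(27, Mul(-1, l)), -1)))
E = Rational(5, 32) (E = Mul(5, Mul(1, Pow(Add(27, Mul(-1, -5)), -1))) = Mul(5, Mul(1, Pow(Add(27, 5), -1))) = Mul(5, Mul(1, Pow(32, -1))) = Mul(5, Mul(1, Rational(1, 32))) = Mul(5, Rational(1, 32)) = Rational(5, 32) ≈ 0.15625)
Pow(E, 2) = Pow(Rational(5, 32), 2) = Rational(25, 1024)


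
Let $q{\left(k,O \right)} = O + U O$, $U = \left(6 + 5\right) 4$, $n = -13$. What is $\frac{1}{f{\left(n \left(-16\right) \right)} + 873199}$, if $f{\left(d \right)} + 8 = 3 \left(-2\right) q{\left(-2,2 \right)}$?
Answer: $\frac{1}{872651} \approx 1.1459 \cdot 10^{-6}$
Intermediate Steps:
$U = 44$ ($U = 11 \cdot 4 = 44$)
$q{\left(k,O \right)} = 45 O$ ($q{\left(k,O \right)} = O + 44 O = 45 O$)
$f{\left(d \right)} = -548$ ($f{\left(d \right)} = -8 + 3 \left(-2\right) 45 \cdot 2 = -8 - 540 = -548$)
$\frac{1}{f{\left(n \left(-16\right) \right)} + 873199} = \frac{1}{-548 + 873199} = \frac{1}{872651}$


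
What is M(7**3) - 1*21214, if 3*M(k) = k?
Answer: -63299/3 ≈ -21100.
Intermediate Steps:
M(k) = k/3
M(7**3) - 1*21214 = (1/3)*7**3 - 1*21214 = (1/3)*343 - 21214 = 343/3 - 21214 = -63299/3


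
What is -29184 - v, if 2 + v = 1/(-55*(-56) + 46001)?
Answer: -1432281743/49081 ≈ -29182.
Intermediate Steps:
v = -98161/49081 (v = -2 + 1/(-55*(-56) + 46001) = -2 + 1/(3080 + 46001) = -2 + 1/49081 = -98161/49081 ≈ -2.0000)
-29184 - v = -29184 - 1*(-98161/49081) = -29184 + 98161/49081 = -1432281743/49081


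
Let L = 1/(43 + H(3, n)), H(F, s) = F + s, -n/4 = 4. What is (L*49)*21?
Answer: 343/10 ≈ 34.300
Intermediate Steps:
n = -16 (n = -4*4 = -16)
L = 1/30 (L = 1/(43 + (3 - 16)) = 1/(43 - 13) = 1/30 ≈ 0.033333)
(L*49)*21 = ((1/30)*49)*21 = (49/30)*21 = 343/10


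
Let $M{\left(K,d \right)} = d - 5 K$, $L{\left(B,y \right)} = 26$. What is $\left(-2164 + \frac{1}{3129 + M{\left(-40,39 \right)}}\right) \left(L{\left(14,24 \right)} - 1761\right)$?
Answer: $\frac{12645288985}{3368} \approx 3.7545 \cdot 10^{6}$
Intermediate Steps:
$\left(-2164 + \frac{1}{3129 + M{\left(-40,39 \right)}}\right) \left(L{\left(14,24 \right)} - 1761\right) = \left(-2164 + \frac{1}{3129 + \left(39 - -200\right)}\right) \left(26 - 1761\right) = \left(-2164 + \frac{1}{3129 + \left(39 + 200\right)}\right) \left(-1735\right) = \left(-2164 + \frac{1}{3129 + 239}\right) \left(-1735\right) = \left(-2164 + \frac{1}{3368}\right) \left(-1735\right) = \left(- \frac{7288351}{3368}\right) \left(-1735\right) = \frac{12645288985}{3368}$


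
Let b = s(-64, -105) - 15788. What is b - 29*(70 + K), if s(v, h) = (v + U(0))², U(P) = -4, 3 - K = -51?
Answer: -14760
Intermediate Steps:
K = 54 (K = 3 - 1*(-51) = 3 + 51 = 54)
s(v, h) = (-4 + v)² (s(v, h) = (v - 4)² = (-4 + v)²)
b = -11164 (b = (-4 - 64)² - 15788 = (-68)² - 15788 = 4624 - 15788 = -11164)
b - 29*(70 + K) = -11164 - 29*(70 + 54) = -11164 - 29*124 = -11164 - 3596 = -14760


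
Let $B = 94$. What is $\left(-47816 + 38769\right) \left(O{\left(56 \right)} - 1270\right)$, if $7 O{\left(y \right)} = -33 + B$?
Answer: $\frac{79875963}{7} \approx 1.1411 \cdot 10^{7}$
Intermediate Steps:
$O{\left(y \right)} = \frac{61}{7}$ ($O{\left(y \right)} = \frac{-33 + 94}{7} = \frac{1}{7} \cdot 61 = \frac{61}{7}$)
$\left(-47816 + 38769\right) \left(O{\left(56 \right)} - 1270\right) = \left(-47816 + 38769\right) \left(\frac{61}{7} - 1270\right) = \left(-9047\right) \left(- \frac{8829}{7}\right) = \frac{79875963}{7}$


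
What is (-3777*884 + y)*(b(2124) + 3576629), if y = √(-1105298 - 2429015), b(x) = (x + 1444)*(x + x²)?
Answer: -53781633093939972 + 16107744629*I*√3534313 ≈ -5.3782e+16 + 3.0282e+13*I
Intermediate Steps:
b(x) = (1444 + x)*(x + x²)
y = I*√3534313 (y = √(-3534313) = I*√3534313 ≈ 1880.0*I)
(-3777*884 + y)*(b(2124) + 3576629) = (-3777*884 + I*√3534313)*(2124*(1444 + 2124² + 1445*2124) + 3576629) = (-3338868 + I*√3534313)*(2124*(1444 + 4511376 + 3069180) + 3576629) = (-3338868 + I*√3534313)*(2124*7582000 + 3576629) = (-3338868 + I*√3534313)*(16104168000 + 3576629) = (-3338868 + I*√3534313)*16107744629 = -53781633093939972 + 16107744629*I*√3534313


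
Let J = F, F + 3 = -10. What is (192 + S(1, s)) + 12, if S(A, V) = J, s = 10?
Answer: 191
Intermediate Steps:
F = -13 (F = -3 - 10 = -13)
J = -13
S(A, V) = -13
(192 + S(1, s)) + 12 = (192 - 13) + 12 = 179 + 12 = 191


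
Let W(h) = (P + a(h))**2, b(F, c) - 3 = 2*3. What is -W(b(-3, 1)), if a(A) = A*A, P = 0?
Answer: -6561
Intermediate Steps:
a(A) = A**2
b(F, c) = 9 (b(F, c) = 3 + 2*3 = 3 + 6 = 9)
W(h) = h**4 (W(h) = (0 + h**2)**2 = (h**2)**2 = h**4)
-W(b(-3, 1)) = -1*9**4 = -1*6561 = -6561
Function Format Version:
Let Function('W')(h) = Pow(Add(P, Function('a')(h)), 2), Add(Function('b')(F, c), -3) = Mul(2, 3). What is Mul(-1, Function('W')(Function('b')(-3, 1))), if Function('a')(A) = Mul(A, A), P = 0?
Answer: -6561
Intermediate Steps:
Function('a')(A) = Pow(A, 2)
Function('b')(F, c) = 9 (Function('b')(F, c) = Add(3, Mul(2, 3)) = Add(3, 6) = 9)
Function('W')(h) = Pow(h, 4) (Function('W')(h) = Pow(Add(0, Pow(h, 2)), 2) = Pow(Pow(h, 2), 2) = Pow(h, 4))
Mul(-1, Function('W')(Function('b')(-3, 1))) = Mul(-1, Pow(9, 4)) = Mul(-1, 6561) = -6561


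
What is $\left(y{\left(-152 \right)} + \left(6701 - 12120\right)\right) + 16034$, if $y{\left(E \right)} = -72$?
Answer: $10543$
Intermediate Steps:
$\left(y{\left(-152 \right)} + \left(6701 - 12120\right)\right) + 16034 = \left(-72 + \left(6701 - 12120\right)\right) + 16034 = \left(-72 - 5419\right) + 16034 = -5491 + 16034 = 10543$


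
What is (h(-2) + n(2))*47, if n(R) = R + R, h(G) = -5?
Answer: -47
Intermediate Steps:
n(R) = 2*R
(h(-2) + n(2))*47 = (-5 + 2*2)*47 = (-5 + 4)*47 = -1*47 = -47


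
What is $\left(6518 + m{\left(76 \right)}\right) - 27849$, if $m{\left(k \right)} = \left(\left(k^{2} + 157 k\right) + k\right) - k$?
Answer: $-3623$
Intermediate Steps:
$m{\left(k \right)} = k^{2} + 157 k$ ($m{\left(k \right)} = \left(k^{2} + 158 k\right) - k = k^{2} + 157 k$)
$\left(6518 + m{\left(76 \right)}\right) - 27849 = \left(6518 + 76 \left(157 + 76\right)\right) - 27849 = \left(6518 + 76 \cdot 233\right) - 27849 = \left(6518 + 17708\right) - 27849 = 24226 - 27849 = -3623$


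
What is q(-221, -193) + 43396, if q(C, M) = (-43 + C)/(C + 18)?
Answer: 8809652/203 ≈ 43397.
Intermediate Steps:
q(C, M) = (-43 + C)/(18 + C)
q(-221, -193) + 43396 = (-43 - 221)/(18 - 221) + 43396 = -264/(-203) + 43396 = -1/203*(-264) + 43396 = 264/203 + 43396 = 8809652/203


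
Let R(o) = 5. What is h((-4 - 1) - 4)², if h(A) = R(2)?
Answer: 25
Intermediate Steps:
h(A) = 5
h((-4 - 1) - 4)² = 5² = 25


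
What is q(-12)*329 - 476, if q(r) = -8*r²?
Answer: -379484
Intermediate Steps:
q(-12)*329 - 476 = -8*(-12)²*329 - 476 = -8*144*329 - 476 = -1152*329 - 476 = -379008 - 476 = -379484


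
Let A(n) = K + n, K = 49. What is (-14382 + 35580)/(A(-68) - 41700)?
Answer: -21198/41719 ≈ -0.50811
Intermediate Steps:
A(n) = 49 + n
(-14382 + 35580)/(A(-68) - 41700) = (-14382 + 35580)/((49 - 68) - 41700) = 21198/(-19 - 41700) = 21198/(-41719) = 21198*(-1/41719) = -21198/41719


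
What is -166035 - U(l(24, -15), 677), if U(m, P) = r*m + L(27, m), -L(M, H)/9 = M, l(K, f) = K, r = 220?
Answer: -171072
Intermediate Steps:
L(M, H) = -9*M
U(m, P) = -243 + 220*m (U(m, P) = 220*m - 9*27 = 220*m - 243 = -243 + 220*m)
-166035 - U(l(24, -15), 677) = -166035 - (-243 + 220*24) = -166035 - (-243 + 5280) = -166035 - 1*5037 = -166035 - 5037 = -171072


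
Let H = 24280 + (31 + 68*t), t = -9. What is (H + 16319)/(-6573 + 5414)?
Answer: -40018/1159 ≈ -34.528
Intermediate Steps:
H = 23699 (H = 24280 + (31 + 68*(-9)) = 24280 + (31 - 612) = 24280 - 581 = 23699)
(H + 16319)/(-6573 + 5414) = (23699 + 16319)/(-6573 + 5414) = 40018/(-1159) = 40018*(-1/1159) = -40018/1159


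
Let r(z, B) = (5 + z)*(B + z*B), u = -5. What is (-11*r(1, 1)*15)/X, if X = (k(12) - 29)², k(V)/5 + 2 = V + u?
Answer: -495/4 ≈ -123.75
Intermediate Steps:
k(V) = -35 + 5*V (k(V) = -10 + 5*(V - 5) = -10 + 5*(-5 + V) = -10 + (-25 + 5*V) = -35 + 5*V)
r(z, B) = (5 + z)*(B + B*z)
X = 16 (X = ((-35 + 5*12) - 29)² = ((-35 + 60) - 29)² = (25 - 29)² = (-4)² = 16)
(-11*r(1, 1)*15)/X = (-11*(5 + 1² + 6*1)*15)/16 = (-11*(5 + 1 + 6)*15)*(1/16) = (-11*12*15)*(1/16) = -132*15*(1/16) = -1980*1/16 = -495/4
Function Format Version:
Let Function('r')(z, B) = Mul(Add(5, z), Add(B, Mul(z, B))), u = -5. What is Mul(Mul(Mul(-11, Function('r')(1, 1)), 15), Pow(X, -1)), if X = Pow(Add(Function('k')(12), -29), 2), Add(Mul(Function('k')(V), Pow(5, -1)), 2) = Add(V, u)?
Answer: Rational(-495, 4) ≈ -123.75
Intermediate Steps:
Function('k')(V) = Add(-35, Mul(5, V)) (Function('k')(V) = Add(-10, Mul(5, Add(V, -5))) = Add(-10, Mul(5, Add(-5, V))) = Add(-10, Add(-25, Mul(5, V))) = Add(-35, Mul(5, V)))
Function('r')(z, B) = Mul(Add(5, z), Add(B, Mul(B, z)))
X = 16 (X = Pow(Add(Add(-35, Mul(5, 12)), -29), 2) = Pow(Add(Add(-35, 60), -29), 2) = Pow(Add(25, -29), 2) = Pow(-4, 2) = 16)
Mul(Mul(Mul(-11, Function('r')(1, 1)), 15), Pow(X, -1)) = Mul(Mul(Mul(-11, Mul(1, Add(5, Pow(1, 2), Mul(6, 1)))), 15), Pow(16, -1)) = Mul(Mul(Mul(-11, Mul(1, Add(5, 1, 6))), 15), Rational(1, 16)) = Mul(Mul(Mul(-11, Mul(1, 12)), 15), Rational(1, 16)) = Mul(Mul(Mul(-11, 12), 15), Rational(1, 16)) = Mul(Mul(-132, 15), Rational(1, 16)) = Mul(-1980, Rational(1, 16)) = Rational(-495, 4)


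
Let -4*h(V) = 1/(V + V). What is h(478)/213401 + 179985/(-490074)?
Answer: -1883024822163/5127213398992 ≈ -0.36726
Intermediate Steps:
h(V) = -1/(8*V) (h(V) = -1/(4*(V + V)) = -1/(2*V)/4 = -1/(8*V))
h(478)/213401 + 179985/(-490074) = -1/8/478/213401 + 179985/(-490074) = -1/8*1/478*(1/213401) + 179985*(-1/490074) = -1/3824*1/213401 - 4615/12566 = -1/816045424 - 4615/12566 = -1883024822163/5127213398992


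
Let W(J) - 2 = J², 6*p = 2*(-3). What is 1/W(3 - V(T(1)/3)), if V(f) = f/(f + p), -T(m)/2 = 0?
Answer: 1/11 ≈ 0.090909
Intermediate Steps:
p = -1 (p = (2*(-3))/6 = (⅙)*(-6) = -1)
T(m) = 0 (T(m) = -2*0 = 0)
V(f) = f/(-1 + f) (V(f) = f/(f - 1) = f/(-1 + f))
W(J) = 2 + J²
1/W(3 - V(T(1)/3)) = 1/(2 + (3 - 0/3/(-1 + 0/3))²) = 1/(2 + (3 - 0*(⅓)/(-1 + 0*(⅓)))²) = 1/(2 + (3 - 0/(-1 + 0))²) = 1/(2 + (3 - 0/(-1))²) = 1/(2 + (3 - 0*(-1))²) = 1/(2 + (3 - 1*0)²) = 1/(2 + (3 + 0)²) = 1/(2 + 3²) = 1/(2 + 9) = 1/11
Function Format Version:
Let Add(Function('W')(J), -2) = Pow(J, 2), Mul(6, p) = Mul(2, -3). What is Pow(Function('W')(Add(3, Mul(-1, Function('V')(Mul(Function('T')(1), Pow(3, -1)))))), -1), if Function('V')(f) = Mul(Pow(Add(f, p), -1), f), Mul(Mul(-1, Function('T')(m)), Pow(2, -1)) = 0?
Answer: Rational(1, 11) ≈ 0.090909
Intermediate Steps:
p = -1 (p = Mul(Rational(1, 6), Mul(2, -3)) = Mul(Rational(1, 6), -6) = -1)
Function('T')(m) = 0 (Function('T')(m) = Mul(-2, 0) = 0)
Function('V')(f) = Mul(f, Pow(Add(-1, f), -1)) (Function('V')(f) = Mul(Pow(Add(f, -1), -1), f) = Mul(Pow(Add(-1, f), -1), f) = Mul(f, Pow(Add(-1, f), -1)))
Function('W')(J) = Add(2, Pow(J, 2))
Pow(Function('W')(Add(3, Mul(-1, Function('V')(Mul(Function('T')(1), Pow(3, -1)))))), -1) = Pow(Add(2, Pow(Add(3, Mul(-1, Mul(Mul(0, Pow(3, -1)), Pow(Add(-1, Mul(0, Pow(3, -1))), -1)))), 2)), -1) = Pow(Add(2, Pow(Add(3, Mul(-1, Mul(Mul(0, Rational(1, 3)), Pow(Add(-1, Mul(0, Rational(1, 3))), -1)))), 2)), -1) = Pow(Add(2, Pow(Add(3, Mul(-1, Mul(0, Pow(Add(-1, 0), -1)))), 2)), -1) = Pow(Add(2, Pow(Add(3, Mul(-1, Mul(0, Pow(-1, -1)))), 2)), -1) = Pow(Add(2, Pow(Add(3, Mul(-1, Mul(0, -1))), 2)), -1) = Pow(Add(2, Pow(Add(3, Mul(-1, 0)), 2)), -1) = Pow(Add(2, Pow(Add(3, 0), 2)), -1) = Pow(Add(2, Pow(3, 2)), -1) = Pow(Add(2, 9), -1) = Pow(11, -1) = Rational(1, 11)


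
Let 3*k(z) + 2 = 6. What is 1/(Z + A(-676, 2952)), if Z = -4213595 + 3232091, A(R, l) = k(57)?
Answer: -3/2944508 ≈ -1.0188e-6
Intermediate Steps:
k(z) = 4/3 (k(z) = -⅔ + (⅓)*6 = -⅔ + 2 = 4/3)
A(R, l) = 4/3
Z = -981504
1/(Z + A(-676, 2952)) = 1/(-981504 + 4/3) = 1/(-2944508/3) = -3/2944508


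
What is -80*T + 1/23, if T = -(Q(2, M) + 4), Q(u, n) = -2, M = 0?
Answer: 3681/23 ≈ 160.04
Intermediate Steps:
T = -2 (T = -(-2 + 4) = -1*2 = -2)
-80*T + 1/23 = -80*(-2) + 1/23 = 160 + 1/23 = 3681/23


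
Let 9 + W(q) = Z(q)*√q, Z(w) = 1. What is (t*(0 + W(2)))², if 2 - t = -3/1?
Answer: 2075 - 450*√2 ≈ 1438.6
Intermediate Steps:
t = 5 (t = 2 - (-3)/1 = 2 - (-3) = 2 - 1*(-3) = 2 + 3 = 5)
W(q) = -9 + √q (W(q) = -9 + 1*√q = -9 + √q)
(t*(0 + W(2)))² = (5*(0 + (-9 + √2)))² = (5*(-9 + √2))² = (-45 + 5*√2)²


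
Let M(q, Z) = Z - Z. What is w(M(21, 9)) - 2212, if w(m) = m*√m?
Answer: -2212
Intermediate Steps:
M(q, Z) = 0
w(m) = m^(3/2)
w(M(21, 9)) - 2212 = 0^(3/2) - 2212 = 0 - 2212 = -2212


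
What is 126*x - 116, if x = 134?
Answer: 16768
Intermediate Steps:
126*x - 116 = 126*134 - 116 = 16884 - 116 = 16768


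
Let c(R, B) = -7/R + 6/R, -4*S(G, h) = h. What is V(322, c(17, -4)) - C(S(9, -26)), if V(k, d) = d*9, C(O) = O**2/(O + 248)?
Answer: -12035/17306 ≈ -0.69542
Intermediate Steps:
S(G, h) = -h/4
C(O) = O**2/(248 + O)
c(R, B) = -1/R
V(k, d) = 9*d
V(322, c(17, -4)) - C(S(9, -26)) = 9*(-1/17) - (-1/4*(-26))**2/(248 - 1/4*(-26)) = 9*(-1*1/17) - (13/2)**2/(248 + 13/2) = 9*(-1/17) - 169/(4*509/2) = -9/17 - 169*2/(4*509) = -9/17 - 1*169/1018 = -9/17 - 169/1018 = -12035/17306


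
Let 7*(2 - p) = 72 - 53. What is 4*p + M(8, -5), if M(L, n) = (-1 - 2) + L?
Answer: 15/7 ≈ 2.1429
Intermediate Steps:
M(L, n) = -3 + L
p = -5/7 (p = 2 - (72 - 53)/7 = 2 - ⅐*19 = 2 - 19/7 = -5/7 ≈ -0.71429)
4*p + M(8, -5) = 4*(-5/7) + (-3 + 8) = -20/7 + 5 = 15/7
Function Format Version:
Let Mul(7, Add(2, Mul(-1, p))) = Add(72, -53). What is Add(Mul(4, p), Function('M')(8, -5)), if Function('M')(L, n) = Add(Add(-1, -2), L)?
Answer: Rational(15, 7) ≈ 2.1429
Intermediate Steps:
Function('M')(L, n) = Add(-3, L)
p = Rational(-5, 7) (p = Add(2, Mul(Rational(-1, 7), Add(72, -53))) = Add(2, Mul(Rational(-1, 7), 19)) = Add(2, Rational(-19, 7)) = Rational(-5, 7) ≈ -0.71429)
Add(Mul(4, p), Function('M')(8, -5)) = Add(Mul(4, Rational(-5, 7)), Add(-3, 8)) = Add(Rational(-20, 7), 5) = Rational(15, 7)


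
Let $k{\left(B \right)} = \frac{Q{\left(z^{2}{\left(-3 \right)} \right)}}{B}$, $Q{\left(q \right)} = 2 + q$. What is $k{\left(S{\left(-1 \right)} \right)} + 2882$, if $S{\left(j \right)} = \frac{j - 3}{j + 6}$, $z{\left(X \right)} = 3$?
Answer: $\frac{11473}{4} \approx 2868.3$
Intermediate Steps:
$S{\left(j \right)} = \frac{-3 + j}{6 + j}$
$k{\left(B \right)} = \frac{11}{B}$ ($k{\left(B \right)} = \frac{2 + 3^{2}}{B} = \frac{2 + 9}{B} = \frac{11}{B}$)
$k{\left(S{\left(-1 \right)} \right)} + 2882 = \frac{11}{\frac{1}{6 - 1} \left(-3 - 1\right)} + 2882 = \frac{11}{\frac{1}{5} \left(-4\right)} + 2882 = \frac{11}{- \frac{4}{5}} + 2882 = 11 \left(- \frac{5}{4}\right) + 2882 = - \frac{55}{4} + 2882 = \frac{11473}{4}$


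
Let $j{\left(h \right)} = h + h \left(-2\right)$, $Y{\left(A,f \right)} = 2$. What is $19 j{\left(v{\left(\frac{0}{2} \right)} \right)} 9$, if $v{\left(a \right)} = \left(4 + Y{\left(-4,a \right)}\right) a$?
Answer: $0$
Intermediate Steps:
$v{\left(a \right)} = 6 a$ ($v{\left(a \right)} = \left(4 + 2\right) a = 6 a$)
$j{\left(h \right)} = - h$ ($j{\left(h \right)} = h - 2 h = - h$)
$19 j{\left(v{\left(\frac{0}{2} \right)} \right)} 9 = 19 \left(- 6 \cdot \frac{0}{2}\right) 9 = 19 \left(- 6 \cdot 0 \cdot \frac{1}{2}\right) 9 = 19 \left(- 6 \cdot 0\right) 9 = 19 \left(\left(-1\right) 0\right) 9 = 19 \cdot 0 \cdot 9 = 0 \cdot 9 = 0$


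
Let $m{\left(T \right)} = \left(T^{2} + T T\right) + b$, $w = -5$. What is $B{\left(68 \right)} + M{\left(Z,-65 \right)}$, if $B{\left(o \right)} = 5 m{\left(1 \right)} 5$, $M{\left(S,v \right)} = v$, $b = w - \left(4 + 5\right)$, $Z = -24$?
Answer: $-365$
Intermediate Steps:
$b = -14$ ($b = -5 - \left(4 + 5\right) = -5 - 9 = -14$)
$m{\left(T \right)} = -14 + 2 T^{2}$ ($m{\left(T \right)} = \left(T^{2} + T T\right) - 14 = \left(T^{2} + T^{2}\right) - 14 = 2 T^{2} - 14 = -14 + 2 T^{2}$)
$B{\left(o \right)} = -300$ ($B{\left(o \right)} = 5 \left(-14 + 2 \cdot 1^{2}\right) 5 = 5 \left(-14 + 2 \cdot 1\right) 5 = 5 \left(-14 + 2\right) 5 = 5 \left(-12\right) 5 = \left(-60\right) 5 = -300$)
$B{\left(68 \right)} + M{\left(Z,-65 \right)} = -300 - 65 = -365$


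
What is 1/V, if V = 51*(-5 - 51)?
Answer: -1/2856 ≈ -0.00035014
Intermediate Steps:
V = -2856 (V = 51*(-56) = -2856)
1/V = 1/(-2856) = -1/2856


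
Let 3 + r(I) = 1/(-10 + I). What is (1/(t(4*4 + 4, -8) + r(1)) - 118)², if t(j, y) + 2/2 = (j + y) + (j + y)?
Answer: 445758769/32041 ≈ 13912.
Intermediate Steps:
r(I) = -3 + 1/(-10 + I)
t(j, y) = -1 + 2*j + 2*y (t(j, y) = -1 + ((j + y) + (j + y)) = -1 + (2*j + 2*y) = -1 + 2*j + 2*y)
(1/(t(4*4 + 4, -8) + r(1)) - 118)² = (1/((-1 + 2*(4*4 + 4) + 2*(-8)) + (31 - 3*1)/(-10 + 1)) - 118)² = (1/((-1 + 2*(16 + 4) - 16) + (31 - 3)/(-9)) - 118)² = (1/((-1 + 2*20 - 16) - ⅑*28) - 118)² = (1/((-1 + 40 - 16) - 28/9) - 118)² = (1/(23 - 28/9) - 118)² = (1/(179/9) - 118)² = (9/179 - 118)² = (-21113/179)² = 445758769/32041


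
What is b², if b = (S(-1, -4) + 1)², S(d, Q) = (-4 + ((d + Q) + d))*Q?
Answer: 2825761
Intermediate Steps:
S(d, Q) = Q*(-4 + Q + 2*d) (S(d, Q) = (-4 + ((Q + d) + d))*Q = (-4 + (Q + 2*d))*Q = (-4 + Q + 2*d)*Q = Q*(-4 + Q + 2*d))
b = 1681 (b = (-4*(-4 - 4 + 2*(-1)) + 1)² = (-4*(-4 - 4 - 2) + 1)² = (-4*(-10) + 1)² = (40 + 1)² = 41² = 1681)
b² = 1681² = 2825761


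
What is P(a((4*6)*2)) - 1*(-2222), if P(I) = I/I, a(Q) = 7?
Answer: 2223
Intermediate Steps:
P(I) = 1
P(a((4*6)*2)) - 1*(-2222) = 1 - 1*(-2222) = 1 + 2222 = 2223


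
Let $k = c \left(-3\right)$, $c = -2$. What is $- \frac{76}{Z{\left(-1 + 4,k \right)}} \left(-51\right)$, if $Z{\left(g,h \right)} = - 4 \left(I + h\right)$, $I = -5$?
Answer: $-969$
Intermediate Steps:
$k = 6$ ($k = \left(-2\right) \left(-3\right) = 6$)
$Z{\left(g,h \right)} = 20 - 4 h$ ($Z{\left(g,h \right)} = - 4 \left(-5 + h\right) = 20 - 4 h$)
$- \frac{76}{Z{\left(-1 + 4,k \right)}} \left(-51\right) = - \frac{76}{20 - 24} \left(-51\right) = - \frac{76}{-4} \left(-51\right) = \left(-76\right) \left(- \frac{1}{4}\right) \left(-51\right) = 19 \left(-51\right) = -969$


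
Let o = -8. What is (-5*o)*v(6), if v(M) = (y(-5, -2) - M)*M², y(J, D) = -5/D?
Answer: -5040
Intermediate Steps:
v(M) = M²*(5/2 - M) (v(M) = (-5/(-2) - M)*M² = (-5*(-½) - M)*M² = (5/2 - M)*M² = M²*(5/2 - M))
(-5*o)*v(6) = (-5*(-8))*(6²*(5/2 - 1*6)) = 40*(36*(5/2 - 6)) = 40*(36*(-7/2)) = 40*(-126) = -5040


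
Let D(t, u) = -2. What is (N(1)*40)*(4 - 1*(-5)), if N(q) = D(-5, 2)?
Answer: -720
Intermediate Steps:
N(q) = -2
(N(1)*40)*(4 - 1*(-5)) = (-2*40)*(4 - 1*(-5)) = -80*(4 + 5) = -80*9 = -720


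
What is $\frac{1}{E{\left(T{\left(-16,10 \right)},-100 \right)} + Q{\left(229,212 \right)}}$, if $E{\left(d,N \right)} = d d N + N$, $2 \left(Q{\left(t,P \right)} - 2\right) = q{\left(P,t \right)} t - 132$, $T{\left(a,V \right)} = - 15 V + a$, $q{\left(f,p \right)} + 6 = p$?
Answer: $- \frac{2}{5460461} \approx -3.6627 \cdot 10^{-7}$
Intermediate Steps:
$q{\left(f,p \right)} = -6 + p$
$T{\left(a,V \right)} = a - 15 V$
$Q{\left(t,P \right)} = -64 + \frac{t \left(-6 + t\right)}{2}$ ($Q{\left(t,P \right)} = 2 + \frac{\left(-6 + t\right) t - 132}{2} = 2 + \frac{t \left(-6 + t\right) - 132}{2} = 2 + \frac{-132 + t \left(-6 + t\right)}{2} = 2 + \left(-66 + \frac{t \left(-6 + t\right)}{2}\right) = -64 + \frac{t \left(-6 + t\right)}{2}$)
$E{\left(d,N \right)} = N + N d^{2}$ ($E{\left(d,N \right)} = d^{2} N + N = N d^{2} + N = N + N d^{2}$)
$\frac{1}{E{\left(T{\left(-16,10 \right)},-100 \right)} + Q{\left(229,212 \right)}} = \frac{1}{- 100 \left(1 + \left(-16 - 150\right)^{2}\right) - \left(64 - \frac{229 \left(-6 + 229\right)}{2}\right)} = \frac{1}{- 100 \left(1 + \left(-16 - 150\right)^{2}\right) - \left(64 - \frac{51067}{2}\right)} = \frac{1}{- 100 \left(1 + \left(-166\right)^{2}\right) + \left(-64 + \frac{51067}{2}\right)} = \frac{1}{- 100 \left(1 + 27556\right) + \frac{50939}{2}} = \frac{1}{\left(-100\right) 27557 + \frac{50939}{2}} = \frac{1}{-2755700 + \frac{50939}{2}} = \frac{1}{- \frac{5460461}{2}} = - \frac{2}{5460461}$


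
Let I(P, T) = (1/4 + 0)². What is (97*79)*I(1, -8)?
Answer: 7663/16 ≈ 478.94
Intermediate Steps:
I(P, T) = 1/16 (I(P, T) = (¼ + 0)² = (¼)² = 1/16)
(97*79)*I(1, -8) = (97*79)*(1/16) = 7663*(1/16) = 7663/16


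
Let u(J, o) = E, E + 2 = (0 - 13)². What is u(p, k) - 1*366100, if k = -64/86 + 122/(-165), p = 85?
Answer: -365933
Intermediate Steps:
k = -10526/7095 (k = -64*1/86 + 122*(-1/165) = -32/43 - 122/165 = -10526/7095 ≈ -1.4836)
E = 167 (E = -2 + (0 - 13)² = -2 + (-13)² = -2 + 169 = 167)
u(J, o) = 167
u(p, k) - 1*366100 = 167 - 1*366100 = 167 - 366100 = -365933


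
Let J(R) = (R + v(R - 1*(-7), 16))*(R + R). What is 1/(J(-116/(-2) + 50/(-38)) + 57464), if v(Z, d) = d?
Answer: 361/23719178 ≈ 1.5220e-5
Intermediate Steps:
J(R) = 2*R*(16 + R) (J(R) = (R + 16)*(R + R) = (16 + R)*(2*R) = 2*R*(16 + R))
1/(J(-116/(-2) + 50/(-38)) + 57464) = 1/(2*(-116/(-2) + 50/(-38))*(16 + (-116/(-2) + 50/(-38))) + 57464) = 1/(2*(-116*(-1/2) + 50*(-1/38))*(16 + (-116*(-1/2) + 50*(-1/38))) + 57464) = 1/(2*(58 - 25/19)*(16 + (58 - 25/19)) + 57464) = 1/(2*(1077/19)*(16 + 1077/19) + 57464) = 1/(2*(1077/19)*(1381/19) + 57464) = 1/(2974674/361 + 57464) = 1/(23719178/361) = 361/23719178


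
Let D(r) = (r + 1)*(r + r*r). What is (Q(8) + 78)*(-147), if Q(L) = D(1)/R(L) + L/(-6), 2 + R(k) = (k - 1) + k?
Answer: -147098/13 ≈ -11315.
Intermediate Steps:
R(k) = -3 + 2*k (R(k) = -2 + ((k - 1) + k) = -2 + ((-1 + k) + k) = -2 + (-1 + 2*k) = -3 + 2*k)
D(r) = (1 + r)*(r + r²)
Q(L) = 4/(-3 + 2*L) - L/6 (Q(L) = (1*(1 + 1² + 2*1))/(-3 + 2*L) + L/(-6) = (1*(1 + 1 + 2))/(-3 + 2*L) + L*(-⅙) = (1*4)/(-3 + 2*L) - L/6 = 4/(-3 + 2*L) - L/6)
(Q(8) + 78)*(-147) = ((24 - 1*8*(-3 + 2*8))/(6*(-3 + 2*8)) + 78)*(-147) = ((24 - 1*8*(-3 + 16))/(6*(-3 + 16)) + 78)*(-147) = ((⅙)*(24 - 1*8*13)/13 + 78)*(-147) = ((⅙)*(1/13)*(24 - 104) + 78)*(-147) = ((⅙)*(1/13)*(-80) + 78)*(-147) = (-40/39 + 78)*(-147) = (3002/39)*(-147) = -147098/13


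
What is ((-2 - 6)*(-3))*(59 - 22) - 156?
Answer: 732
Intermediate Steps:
((-2 - 6)*(-3))*(59 - 22) - 156 = -8*(-3)*37 - 156 = 24*37 - 156 = 888 - 156 = 732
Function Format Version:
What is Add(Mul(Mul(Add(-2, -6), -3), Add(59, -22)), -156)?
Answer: 732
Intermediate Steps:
Add(Mul(Mul(Add(-2, -6), -3), Add(59, -22)), -156) = Add(Mul(Mul(-8, -3), 37), -156) = Add(Mul(24, 37), -156) = Add(888, -156) = 732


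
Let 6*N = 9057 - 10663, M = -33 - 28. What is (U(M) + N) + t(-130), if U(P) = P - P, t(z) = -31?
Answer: -896/3 ≈ -298.67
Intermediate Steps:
M = -61
U(P) = 0
N = -803/3 (N = (9057 - 10663)/6 = (⅙)*(-1606) = -803/3 ≈ -267.67)
(U(M) + N) + t(-130) = (0 - 803/3) - 31 = -803/3 - 31 = -896/3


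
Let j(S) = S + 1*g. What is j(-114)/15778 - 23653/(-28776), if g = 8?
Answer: 1697921/2082696 ≈ 0.81525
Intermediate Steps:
j(S) = 8 + S (j(S) = S + 1*8 = S + 8 = 8 + S)
j(-114)/15778 - 23653/(-28776) = (8 - 114)/15778 - 23653/(-28776) = -106*1/15778 - 23653*(-1/28776) = -53/7889 + 217/264 = 1697921/2082696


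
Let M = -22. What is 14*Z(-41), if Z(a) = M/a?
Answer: 308/41 ≈ 7.5122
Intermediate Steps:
Z(a) = -22/a
14*Z(-41) = 14*(-22/(-41)) = 14*(-22*(-1/41)) = 14*(22/41) = 308/41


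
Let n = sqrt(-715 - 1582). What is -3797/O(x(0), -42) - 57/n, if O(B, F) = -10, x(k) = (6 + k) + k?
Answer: 3797/10 + 57*I*sqrt(2297)/2297 ≈ 379.7 + 1.1893*I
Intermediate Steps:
x(k) = 6 + 2*k
n = I*sqrt(2297) (n = sqrt(-2297) = I*sqrt(2297) ≈ 47.927*I)
-3797/O(x(0), -42) - 57/n = -3797/(-10) - 57*(-I*sqrt(2297)/2297) = -3797*(-1/10) - (-57)*I*sqrt(2297)/2297 = 3797/10 + 57*I*sqrt(2297)/2297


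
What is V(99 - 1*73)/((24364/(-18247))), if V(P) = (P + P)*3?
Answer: -711633/6091 ≈ -116.83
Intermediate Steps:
V(P) = 6*P (V(P) = (2*P)*3 = 6*P)
V(99 - 1*73)/((24364/(-18247))) = (6*(99 - 1*73))/((24364/(-18247))) = (6*(99 - 73))/((24364*(-1/18247))) = (6*26)/(-24364/18247) = 156*(-18247/24364) = -711633/6091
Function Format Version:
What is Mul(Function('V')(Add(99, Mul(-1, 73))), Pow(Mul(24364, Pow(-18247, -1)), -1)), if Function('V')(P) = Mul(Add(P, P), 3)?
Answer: Rational(-711633, 6091) ≈ -116.83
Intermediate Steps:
Function('V')(P) = Mul(6, P) (Function('V')(P) = Mul(Mul(2, P), 3) = Mul(6, P))
Mul(Function('V')(Add(99, Mul(-1, 73))), Pow(Mul(24364, Pow(-18247, -1)), -1)) = Mul(Mul(6, Add(99, Mul(-1, 73))), Pow(Mul(24364, Pow(-18247, -1)), -1)) = Mul(Mul(6, Add(99, -73)), Pow(Mul(24364, Rational(-1, 18247)), -1)) = Mul(Mul(6, 26), Pow(Rational(-24364, 18247), -1)) = Mul(156, Rational(-18247, 24364)) = Rational(-711633, 6091)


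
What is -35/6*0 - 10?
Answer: -10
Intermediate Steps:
-35/6*0 - 10 = 0 - 10 = -10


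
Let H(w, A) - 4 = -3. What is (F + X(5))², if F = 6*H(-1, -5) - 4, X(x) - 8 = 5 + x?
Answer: 400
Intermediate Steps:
X(x) = 13 + x (X(x) = 8 + (5 + x) = 13 + x)
H(w, A) = 1 (H(w, A) = 4 - 3 = 1)
F = 2 (F = 6*1 - 4 = 6 - 4 = 2)
(F + X(5))² = (2 + (13 + 5))² = (2 + 18)² = 20² = 400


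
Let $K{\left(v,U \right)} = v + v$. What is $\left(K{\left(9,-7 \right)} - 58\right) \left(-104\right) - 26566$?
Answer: $-22406$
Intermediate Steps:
$K{\left(v,U \right)} = 2 v$
$\left(K{\left(9,-7 \right)} - 58\right) \left(-104\right) - 26566 = \left(2 \cdot 9 - 58\right) \left(-104\right) - 26566 = \left(18 - 58\right) \left(-104\right) - 26566 = \left(-40\right) \left(-104\right) - 26566 = 4160 - 26566 = -22406$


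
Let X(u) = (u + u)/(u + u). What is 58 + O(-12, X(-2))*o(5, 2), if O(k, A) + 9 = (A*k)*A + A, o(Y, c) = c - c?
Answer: 58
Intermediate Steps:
o(Y, c) = 0
X(u) = 1 (X(u) = (2*u)/((2*u)) = (2*u)*(1/(2*u)) = 1)
O(k, A) = -9 + A + k*A² (O(k, A) = -9 + ((A*k)*A + A) = -9 + (k*A² + A) = -9 + (A + k*A²) = -9 + A + k*A²)
58 + O(-12, X(-2))*o(5, 2) = 58 + (-9 + 1 - 12*1²)*0 = 58 + (-9 + 1 - 12*1)*0 = 58 + (-9 + 1 - 12)*0 = 58 - 20*0 = 58 + 0 = 58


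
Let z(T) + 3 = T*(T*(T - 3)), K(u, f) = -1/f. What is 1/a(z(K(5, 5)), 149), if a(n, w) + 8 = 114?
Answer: 1/106 ≈ 0.0094340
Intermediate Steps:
z(T) = -3 + T²*(-3 + T) (z(T) = -3 + T*(T*(T - 3)) = -3 + T*(T*(-3 + T)) = -3 + T²*(-3 + T))
a(n, w) = 106 (a(n, w) = -8 + 114 = 106)
1/a(z(K(5, 5)), 149) = 1/106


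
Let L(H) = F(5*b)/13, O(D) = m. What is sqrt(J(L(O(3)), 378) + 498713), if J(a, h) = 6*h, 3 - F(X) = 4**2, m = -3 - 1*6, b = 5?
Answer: sqrt(500981) ≈ 707.80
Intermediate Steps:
m = -9 (m = -3 - 6 = -9)
O(D) = -9
F(X) = -13 (F(X) = 3 - 1*4**2 = 3 - 1*16 = 3 - 16 = -13)
L(H) = -1 (L(H) = -13/13 = -13*1/13 = -1)
sqrt(J(L(O(3)), 378) + 498713) = sqrt(6*378 + 498713) = sqrt(2268 + 498713) = sqrt(500981)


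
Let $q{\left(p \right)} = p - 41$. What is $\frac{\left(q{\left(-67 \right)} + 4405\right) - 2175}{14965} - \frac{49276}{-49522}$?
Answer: $\frac{421250512}{370548365} \approx 1.1368$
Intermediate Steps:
$q{\left(p \right)} = -41 + p$ ($q{\left(p \right)} = p - 41 = -41 + p$)
$\frac{\left(q{\left(-67 \right)} + 4405\right) - 2175}{14965} - \frac{49276}{-49522} = \frac{\left(\left(-41 - 67\right) + 4405\right) - 2175}{14965} - \frac{49276}{-49522} = \left(\left(-108 + 4405\right) - 2175\right) \frac{1}{14965} - - \frac{24638}{24761} = \left(4297 - 2175\right) \frac{1}{14965} + \frac{24638}{24761} = 2122 \cdot \frac{1}{14965} + \frac{24638}{24761} = \frac{2122}{14965} + \frac{24638}{24761} = \frac{421250512}{370548365}$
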